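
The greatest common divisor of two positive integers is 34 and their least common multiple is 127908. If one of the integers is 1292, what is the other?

For two integers, gcd × lcm = product, so the other is (34 × 127908) / 1292 = 4348872 / 1292 = 3366.

3366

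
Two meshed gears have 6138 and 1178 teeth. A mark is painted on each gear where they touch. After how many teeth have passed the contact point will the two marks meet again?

We need the least common multiple of the intervals.
6138 = 2 × 3^2 × 11 × 31
1178 = 2 × 19 × 31
LCM(6138, 1178) = 2 × 3^2 × 11 × 19 × 31 = 116622.

116622 teeth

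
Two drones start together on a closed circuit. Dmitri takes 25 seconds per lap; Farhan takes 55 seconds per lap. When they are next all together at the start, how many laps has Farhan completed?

5 laps

All finish a whole number of cycles simultaneously at t = LCM of the periods.
25 = 5^2
55 = 5 × 11
LCM(25, 55) = 5^2 × 11 = 275.
Laps for period 55: 275 / 55 = 5.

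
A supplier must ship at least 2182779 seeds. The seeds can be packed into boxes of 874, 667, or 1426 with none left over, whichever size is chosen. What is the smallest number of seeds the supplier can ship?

2357178

The number of seeds must be a common multiple of 874, 667, and 1426, so a multiple of their LCM.
874 = 2 × 19 × 23
667 = 23 × 29
1426 = 2 × 23 × 31
LCM(874, 667, 1426) = 2 × 19 × 23 × 29 × 31 = 785726.
Smallest multiple of 785726 that is ≥ 2182779: ⌈2182779/785726⌉ × 785726 = 3 × 785726 = 2357178.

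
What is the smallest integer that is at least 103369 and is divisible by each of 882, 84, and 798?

134064

The integer must be a common multiple of 882, 84, and 798, so a multiple of their LCM.
882 = 2 × 3^2 × 7^2
84 = 2^2 × 3 × 7
798 = 2 × 3 × 7 × 19
LCM(882, 84, 798) = 2^2 × 3^2 × 7^2 × 19 = 33516.
Smallest multiple of 33516 that is ≥ 103369: ⌈103369/33516⌉ × 33516 = 4 × 33516 = 134064.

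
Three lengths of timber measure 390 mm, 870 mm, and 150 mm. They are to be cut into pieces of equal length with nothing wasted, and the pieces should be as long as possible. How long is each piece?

30 mm

The greatest length dividing all of 390, 870, and 150 is their gcd.
390 = 2 × 3 × 5 × 13
870 = 2 × 3 × 5 × 29
150 = 2 × 3 × 5^2
gcd(390, 870, 150) = 2 × 3 × 5 = 30.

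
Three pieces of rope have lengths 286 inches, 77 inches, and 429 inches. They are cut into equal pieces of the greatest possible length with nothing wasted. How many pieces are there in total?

Piece length = gcd(286, 77, 429).
286 = 2 × 11 × 13
77 = 7 × 11
429 = 3 × 11 × 13
gcd(286, 77, 429) = 11.
Total pieces = 286/11 + 77/11 + 429/11 = 26 + 7 + 39 = 72.

72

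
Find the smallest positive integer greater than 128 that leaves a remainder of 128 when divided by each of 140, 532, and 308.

29388

N − 128 must be a common multiple of 140, 532, and 308.
140 = 2^2 × 5 × 7
532 = 2^2 × 7 × 19
308 = 2^2 × 7 × 11
LCM(140, 532, 308) = 2^2 × 5 × 7 × 11 × 19 = 29260.
Smallest N > 128 is LCM + 128 = 29260 + 128 = 29388.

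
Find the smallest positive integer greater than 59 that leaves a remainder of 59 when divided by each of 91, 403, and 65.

N − 59 must be a common multiple of 91, 403, and 65.
91 = 7 × 13
403 = 13 × 31
65 = 5 × 13
LCM(91, 403, 65) = 5 × 7 × 13 × 31 = 14105.
Smallest N > 59 is LCM + 59 = 14105 + 59 = 14164.

14164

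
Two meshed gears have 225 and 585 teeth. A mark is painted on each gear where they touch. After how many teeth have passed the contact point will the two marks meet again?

We need the least common multiple of the intervals.
225 = 3^2 × 5^2
585 = 3^2 × 5 × 13
LCM(225, 585) = 3^2 × 5^2 × 13 = 2925.

2925 teeth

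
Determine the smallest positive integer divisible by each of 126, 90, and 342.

126 = 2 × 3^2 × 7
90 = 2 × 3^2 × 5
342 = 2 × 3^2 × 19
LCM(126, 90, 342) = 2 × 3^2 × 5 × 7 × 19 = 11970.

11970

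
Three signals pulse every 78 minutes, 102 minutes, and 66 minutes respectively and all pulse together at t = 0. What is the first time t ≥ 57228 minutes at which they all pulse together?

58344 minutes

Joint pulses occur at multiples of LCM(78, 102, 66).
78 = 2 × 3 × 13
102 = 2 × 3 × 17
66 = 2 × 3 × 11
LCM(78, 102, 66) = 2 × 3 × 11 × 13 × 17 = 14586.
Smallest multiple of 14586 that is ≥ 57228: ⌈57228/14586⌉ × 14586 = 4 × 14586 = 58344.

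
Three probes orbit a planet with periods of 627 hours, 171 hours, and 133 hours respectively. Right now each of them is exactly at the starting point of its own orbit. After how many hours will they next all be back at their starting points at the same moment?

13167 hours

We need the least common multiple of the intervals.
627 = 3 × 11 × 19
171 = 3^2 × 19
133 = 7 × 19
LCM(627, 171, 133) = 3^2 × 7 × 11 × 19 = 13167.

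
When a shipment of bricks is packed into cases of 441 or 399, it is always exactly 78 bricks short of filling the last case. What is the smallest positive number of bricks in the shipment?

Being 78 short of a full case of size k means N ≡ −78 (mod k), i.e. N + 78 is a multiple of each size.
441 = 3^2 × 7^2
399 = 3 × 7 × 19
LCM(441, 399) = 3^2 × 7^2 × 19 = 8379.
Smallest positive N is 8379 − 78 = 8301.

8301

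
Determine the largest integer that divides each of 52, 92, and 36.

52 = 2^2 × 13
92 = 2^2 × 23
36 = 2^2 × 3^2
gcd(52, 92, 36) = 2^2 = 4.

4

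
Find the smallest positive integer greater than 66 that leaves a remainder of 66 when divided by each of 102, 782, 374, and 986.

N − 66 must be a common multiple of 102, 782, 374, and 986.
102 = 2 × 3 × 17
782 = 2 × 17 × 23
374 = 2 × 11 × 17
986 = 2 × 17 × 29
LCM(102, 782, 374, 986) = 2 × 3 × 11 × 17 × 23 × 29 = 748374.
Smallest N > 66 is LCM + 66 = 748374 + 66 = 748440.

748440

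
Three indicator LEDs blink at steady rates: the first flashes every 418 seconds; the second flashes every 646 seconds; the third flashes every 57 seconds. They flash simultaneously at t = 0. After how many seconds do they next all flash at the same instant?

21318 seconds

They coincide at every common multiple of the periods; the first is the LCM.
418 = 2 × 11 × 19
646 = 2 × 17 × 19
57 = 3 × 19
LCM(418, 646, 57) = 2 × 3 × 11 × 17 × 19 = 21318.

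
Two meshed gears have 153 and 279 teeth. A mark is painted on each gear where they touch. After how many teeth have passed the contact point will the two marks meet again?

4743 teeth

We need the least common multiple of the intervals.
153 = 3^2 × 17
279 = 3^2 × 31
LCM(153, 279) = 3^2 × 17 × 31 = 4743.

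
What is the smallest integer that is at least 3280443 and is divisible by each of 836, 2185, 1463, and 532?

3364900

The integer must be a common multiple of 836, 2185, 1463, and 532, so a multiple of their LCM.
836 = 2^2 × 11 × 19
2185 = 5 × 19 × 23
1463 = 7 × 11 × 19
532 = 2^2 × 7 × 19
LCM(836, 2185, 1463, 532) = 2^2 × 5 × 7 × 11 × 19 × 23 = 672980.
Smallest multiple of 672980 that is ≥ 3280443: ⌈3280443/672980⌉ × 672980 = 5 × 672980 = 3364900.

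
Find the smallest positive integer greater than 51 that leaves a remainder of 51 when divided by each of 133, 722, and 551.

N − 51 must be a common multiple of 133, 722, and 551.
133 = 7 × 19
722 = 2 × 19^2
551 = 19 × 29
LCM(133, 722, 551) = 2 × 7 × 19^2 × 29 = 146566.
Smallest N > 51 is LCM + 51 = 146566 + 51 = 146617.

146617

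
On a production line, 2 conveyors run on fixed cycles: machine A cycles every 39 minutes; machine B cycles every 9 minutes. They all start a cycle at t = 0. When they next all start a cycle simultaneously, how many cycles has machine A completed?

All finish a whole number of cycles simultaneously at t = LCM of the periods.
39 = 3 × 13
9 = 3^2
LCM(39, 9) = 3^2 × 13 = 117.
Cycles for period 39: 117 / 39 = 3.

3 cycles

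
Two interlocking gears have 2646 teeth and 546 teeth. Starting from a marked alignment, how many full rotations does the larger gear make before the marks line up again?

13 rotations

All finish a whole number of cycles simultaneously at t = LCM of the periods.
2646 = 2 × 3^3 × 7^2
546 = 2 × 3 × 7 × 13
LCM(2646, 546) = 2 × 3^3 × 7^2 × 13 = 34398.
Rotations for period 2646: 34398 / 2646 = 13.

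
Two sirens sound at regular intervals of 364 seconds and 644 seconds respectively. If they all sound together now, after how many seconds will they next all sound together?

8372 seconds

They coincide at every common multiple of the periods; the first is the LCM.
364 = 2^2 × 7 × 13
644 = 2^2 × 7 × 23
LCM(364, 644) = 2^2 × 7 × 13 × 23 = 8372.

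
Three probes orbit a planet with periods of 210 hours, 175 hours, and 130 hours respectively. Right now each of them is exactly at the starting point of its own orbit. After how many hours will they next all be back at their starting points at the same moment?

13650 hours

The first simultaneous occurrence is after LCM of the individual periods.
210 = 2 × 3 × 5 × 7
175 = 5^2 × 7
130 = 2 × 5 × 13
LCM(210, 175, 130) = 2 × 3 × 5^2 × 7 × 13 = 13650.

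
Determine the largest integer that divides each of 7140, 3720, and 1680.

7140 = 2^2 × 3 × 5 × 7 × 17
3720 = 2^3 × 3 × 5 × 31
1680 = 2^4 × 3 × 5 × 7
gcd(7140, 3720, 1680) = 2^2 × 3 × 5 = 60.

60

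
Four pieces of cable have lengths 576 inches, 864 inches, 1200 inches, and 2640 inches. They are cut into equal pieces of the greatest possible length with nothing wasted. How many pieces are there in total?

110

Piece length = gcd(576, 864, 1200, 2640).
576 = 2^6 × 3^2
864 = 2^5 × 3^3
1200 = 2^4 × 3 × 5^2
2640 = 2^4 × 3 × 5 × 11
gcd(576, 864, 1200, 2640) = 2^4 × 3 = 48.
Total pieces = 576/48 + 864/48 + 1200/48 + 2640/48 = 12 + 18 + 25 + 55 = 110.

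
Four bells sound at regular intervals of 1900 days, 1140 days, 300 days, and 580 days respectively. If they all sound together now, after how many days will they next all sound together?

165300 days

The first simultaneous occurrence is after LCM of the individual periods.
1900 = 2^2 × 5^2 × 19
1140 = 2^2 × 3 × 5 × 19
300 = 2^2 × 3 × 5^2
580 = 2^2 × 5 × 29
LCM(1900, 1140, 300, 580) = 2^2 × 3 × 5^2 × 19 × 29 = 165300.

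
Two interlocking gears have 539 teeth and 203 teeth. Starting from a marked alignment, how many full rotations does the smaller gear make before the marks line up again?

They are all back at their starting positions together after one LCM of the periods.
539 = 7^2 × 11
203 = 7 × 29
LCM(539, 203) = 7^2 × 11 × 29 = 15631.
Rotations for period 203: 15631 / 203 = 77.

77 rotations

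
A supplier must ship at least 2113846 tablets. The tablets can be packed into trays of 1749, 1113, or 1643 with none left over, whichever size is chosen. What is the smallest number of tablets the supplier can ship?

The number of tablets must be a common multiple of 1749, 1113, and 1643, so a multiple of their LCM.
1749 = 3 × 11 × 53
1113 = 3 × 7 × 53
1643 = 31 × 53
LCM(1749, 1113, 1643) = 3 × 7 × 11 × 31 × 53 = 379533.
Smallest multiple of 379533 that is ≥ 2113846: ⌈2113846/379533⌉ × 379533 = 6 × 379533 = 2277198.

2277198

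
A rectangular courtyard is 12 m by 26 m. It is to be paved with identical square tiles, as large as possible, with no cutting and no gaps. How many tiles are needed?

Tile side = gcd(12, 26).
12 = 2^2 × 3
26 = 2 × 13
gcd(12, 26) = 2.
Tiles: (12/2) × (26/2) = 6 × 13 = 78.

78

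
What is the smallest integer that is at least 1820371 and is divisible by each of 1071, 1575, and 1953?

The integer must be a common multiple of 1071, 1575, and 1953, so a multiple of their LCM.
1071 = 3^2 × 7 × 17
1575 = 3^2 × 5^2 × 7
1953 = 3^2 × 7 × 31
LCM(1071, 1575, 1953) = 3^2 × 5^2 × 7 × 17 × 31 = 830025.
Smallest multiple of 830025 that is ≥ 1820371: ⌈1820371/830025⌉ × 830025 = 3 × 830025 = 2490075.

2490075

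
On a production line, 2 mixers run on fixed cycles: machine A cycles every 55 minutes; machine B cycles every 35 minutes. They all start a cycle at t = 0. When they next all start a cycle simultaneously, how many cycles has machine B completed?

11 cycles

They are all back at their starting positions together after one LCM of the periods.
55 = 5 × 11
35 = 5 × 7
LCM(55, 35) = 5 × 7 × 11 = 385.
Cycles for period 35: 385 / 35 = 11.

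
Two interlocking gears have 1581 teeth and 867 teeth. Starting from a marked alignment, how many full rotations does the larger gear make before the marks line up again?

The first common completion time is the LCM of the periods.
1581 = 3 × 17 × 31
867 = 3 × 17^2
LCM(1581, 867) = 3 × 17^2 × 31 = 26877.
Rotations for period 1581: 26877 / 1581 = 17.

17 rotations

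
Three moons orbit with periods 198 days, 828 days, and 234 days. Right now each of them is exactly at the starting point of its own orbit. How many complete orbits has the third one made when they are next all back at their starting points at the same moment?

506 orbits

The first common completion time is the LCM of the periods.
198 = 2 × 3^2 × 11
828 = 2^2 × 3^2 × 23
234 = 2 × 3^2 × 13
LCM(198, 828, 234) = 2^2 × 3^2 × 11 × 13 × 23 = 118404.
Orbits for period 234: 118404 / 234 = 506.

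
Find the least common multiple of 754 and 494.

14326

754 = 2 × 13 × 29
494 = 2 × 13 × 19
LCM(754, 494) = 2 × 13 × 19 × 29 = 14326.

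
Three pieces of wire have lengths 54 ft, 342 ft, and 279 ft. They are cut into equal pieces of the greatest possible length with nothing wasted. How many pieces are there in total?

75

Piece length = gcd(54, 342, 279).
54 = 2 × 3^3
342 = 2 × 3^2 × 19
279 = 3^2 × 31
gcd(54, 342, 279) = 3^2 = 9.
Total pieces = 54/9 + 342/9 + 279/9 = 6 + 38 + 31 = 75.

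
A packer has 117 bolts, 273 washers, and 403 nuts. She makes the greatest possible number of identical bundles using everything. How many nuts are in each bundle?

31

Number of bundles = gcd(117, 273, 403).
117 = 3^2 × 13
273 = 3 × 7 × 13
403 = 13 × 31
gcd(117, 273, 403) = 13.
nuts per bundle = 403 / 13 = 31.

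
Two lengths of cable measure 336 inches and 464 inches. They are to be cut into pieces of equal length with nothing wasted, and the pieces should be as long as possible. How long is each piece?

By the Euclidean algorithm:
464 = 1 × 336 + 128
336 = 2 × 128 + 80
128 = 1 × 80 + 48
80 = 1 × 48 + 32
48 = 1 × 32 + 16
32 = 2 × 16 + 0
gcd(336, 464) = 16.

16 inches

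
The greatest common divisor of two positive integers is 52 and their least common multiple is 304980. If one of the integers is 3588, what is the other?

For two integers, gcd × lcm = product, so the other is (52 × 304980) / 3588 = 15858960 / 3588 = 4420.

4420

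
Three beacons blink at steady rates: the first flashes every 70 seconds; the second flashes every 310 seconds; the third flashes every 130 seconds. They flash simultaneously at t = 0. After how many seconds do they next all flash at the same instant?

28210 seconds

They coincide at every common multiple of the periods; the first is the LCM.
70 = 2 × 5 × 7
310 = 2 × 5 × 31
130 = 2 × 5 × 13
LCM(70, 310, 130) = 2 × 5 × 7 × 13 × 31 = 28210.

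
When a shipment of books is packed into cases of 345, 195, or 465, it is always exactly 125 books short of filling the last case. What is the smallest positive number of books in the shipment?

138910

Being 125 short of a full case of size k means N ≡ −125 (mod k), i.e. N + 125 is a multiple of each size.
345 = 3 × 5 × 23
195 = 3 × 5 × 13
465 = 3 × 5 × 31
LCM(345, 195, 465) = 3 × 5 × 13 × 23 × 31 = 139035.
Smallest positive N is 139035 − 125 = 138910.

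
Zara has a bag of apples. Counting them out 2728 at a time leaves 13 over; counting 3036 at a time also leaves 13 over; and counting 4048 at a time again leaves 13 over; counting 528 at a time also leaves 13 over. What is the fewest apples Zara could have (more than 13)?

N − 13 must be a common multiple of 2728, 3036, 4048, and 528.
2728 = 2^3 × 11 × 31
3036 = 2^2 × 3 × 11 × 23
4048 = 2^4 × 11 × 23
528 = 2^4 × 3 × 11
LCM(2728, 3036, 4048, 528) = 2^4 × 3 × 11 × 23 × 31 = 376464.
Smallest N > 13 is LCM + 13 = 376464 + 13 = 376477.

376477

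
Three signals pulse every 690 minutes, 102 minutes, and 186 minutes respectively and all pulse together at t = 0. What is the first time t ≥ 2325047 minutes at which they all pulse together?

Joint pulses occur at multiples of LCM(690, 102, 186).
690 = 2 × 3 × 5 × 23
102 = 2 × 3 × 17
186 = 2 × 3 × 31
LCM(690, 102, 186) = 2 × 3 × 5 × 17 × 23 × 31 = 363630.
Smallest multiple of 363630 that is ≥ 2325047: ⌈2325047/363630⌉ × 363630 = 7 × 363630 = 2545410.

2545410 minutes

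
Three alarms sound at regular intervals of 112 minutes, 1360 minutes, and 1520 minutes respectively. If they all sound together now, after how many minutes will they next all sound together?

180880 minutes

We need the least common multiple of the intervals.
112 = 2^4 × 7
1360 = 2^4 × 5 × 17
1520 = 2^4 × 5 × 19
LCM(112, 1360, 1520) = 2^4 × 5 × 7 × 17 × 19 = 180880.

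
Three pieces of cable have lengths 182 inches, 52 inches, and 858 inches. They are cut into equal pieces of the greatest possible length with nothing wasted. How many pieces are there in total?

Piece length = gcd(182, 52, 858).
182 = 2 × 7 × 13
52 = 2^2 × 13
858 = 2 × 3 × 11 × 13
gcd(182, 52, 858) = 2 × 13 = 26.
Total pieces = 182/26 + 52/26 + 858/26 = 7 + 2 + 33 = 42.

42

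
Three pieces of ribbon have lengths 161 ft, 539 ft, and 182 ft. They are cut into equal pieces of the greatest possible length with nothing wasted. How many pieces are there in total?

126

Piece length = gcd(161, 539, 182).
161 = 7 × 23
539 = 7^2 × 11
182 = 2 × 7 × 13
gcd(161, 539, 182) = 7.
Total pieces = 161/7 + 539/7 + 182/7 = 23 + 77 + 26 = 126.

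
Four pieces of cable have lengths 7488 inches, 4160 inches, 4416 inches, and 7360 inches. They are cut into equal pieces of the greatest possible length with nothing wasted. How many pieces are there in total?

Piece length = gcd(7488, 4160, 4416, 7360).
7488 = 2^6 × 3^2 × 13
4160 = 2^6 × 5 × 13
4416 = 2^6 × 3 × 23
7360 = 2^6 × 5 × 23
gcd(7488, 4160, 4416, 7360) = 2^6 = 64.
Total pieces = 7488/64 + 4160/64 + 4416/64 + 7360/64 = 117 + 65 + 69 + 115 = 366.

366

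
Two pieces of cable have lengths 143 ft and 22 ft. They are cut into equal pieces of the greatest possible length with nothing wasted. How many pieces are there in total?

15

Piece length = gcd(143, 22).
143 = 11 × 13
22 = 2 × 11
gcd(143, 22) = 11.
Total pieces = 143/11 + 22/11 = 13 + 2 = 15.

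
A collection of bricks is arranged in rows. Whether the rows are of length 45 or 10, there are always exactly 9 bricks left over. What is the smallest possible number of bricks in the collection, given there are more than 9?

N − 9 must be a common multiple of 45 and 10.
45 = 3^2 × 5
10 = 2 × 5
LCM(45, 10) = 2 × 3^2 × 5 = 90.
Smallest N > 9 is LCM + 9 = 90 + 9 = 99.

99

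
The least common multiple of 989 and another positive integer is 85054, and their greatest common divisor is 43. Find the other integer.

gcd × lcm = product of the two integers, so the other integer is (43 × 85054) / 989 = 3698.

3698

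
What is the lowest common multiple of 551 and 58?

551 = 19 × 29
58 = 2 × 29
LCM(551, 58) = 2 × 19 × 29 = 1102.

1102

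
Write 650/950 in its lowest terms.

650 = 2 × 5^2 × 13
950 = 2 × 5^2 × 19
gcd(650, 950) = 2 × 5^2 = 50.
Divide numerator and denominator by 50: 650/950 = 13/19.

13/19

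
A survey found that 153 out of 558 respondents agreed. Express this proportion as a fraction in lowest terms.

17/62

153 = 3^2 × 17
558 = 2 × 3^2 × 31
gcd(153, 558) = 3^2 = 9.
Divide numerator and denominator by 9: 153/558 = 17/62.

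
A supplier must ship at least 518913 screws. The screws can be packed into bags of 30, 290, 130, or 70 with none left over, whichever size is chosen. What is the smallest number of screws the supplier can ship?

554190

The number of screws must be a common multiple of 30, 290, 130, and 70, so a multiple of their LCM.
30 = 2 × 3 × 5
290 = 2 × 5 × 29
130 = 2 × 5 × 13
70 = 2 × 5 × 7
LCM(30, 290, 130, 70) = 2 × 3 × 5 × 7 × 13 × 29 = 79170.
Smallest multiple of 79170 that is ≥ 518913: ⌈518913/79170⌉ × 79170 = 7 × 79170 = 554190.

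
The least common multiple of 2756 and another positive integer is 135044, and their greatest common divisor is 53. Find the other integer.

2597

gcd × lcm = product of the two integers, so the other integer is (53 × 135044) / 2756 = 2597.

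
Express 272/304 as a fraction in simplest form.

17/19

272 = 2^4 × 17
304 = 2^4 × 19
gcd(272, 304) = 2^4 = 16.
Divide numerator and denominator by 16: 272/304 = 17/19.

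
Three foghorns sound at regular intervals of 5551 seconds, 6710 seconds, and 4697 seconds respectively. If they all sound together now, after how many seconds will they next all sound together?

They coincide at every common multiple of the periods; the first is the LCM.
5551 = 7 × 13 × 61
6710 = 2 × 5 × 11 × 61
4697 = 7 × 11 × 61
LCM(5551, 6710, 4697) = 2 × 5 × 7 × 11 × 13 × 61 = 610610.

610610 seconds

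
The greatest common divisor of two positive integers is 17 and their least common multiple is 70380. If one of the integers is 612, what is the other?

For two integers, gcd × lcm = product, so the other is (17 × 70380) / 612 = 1196460 / 612 = 1955.

1955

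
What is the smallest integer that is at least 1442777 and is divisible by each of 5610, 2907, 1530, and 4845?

The integer must be a common multiple of 5610, 2907, 1530, and 4845, so a multiple of their LCM.
5610 = 2 × 3 × 5 × 11 × 17
2907 = 3^2 × 17 × 19
1530 = 2 × 3^2 × 5 × 17
4845 = 3 × 5 × 17 × 19
LCM(5610, 2907, 1530, 4845) = 2 × 3^2 × 5 × 11 × 17 × 19 = 319770.
Smallest multiple of 319770 that is ≥ 1442777: ⌈1442777/319770⌉ × 319770 = 5 × 319770 = 1598850.

1598850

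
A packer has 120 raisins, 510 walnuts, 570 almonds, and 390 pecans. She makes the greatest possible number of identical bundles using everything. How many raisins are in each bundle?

4

Number of bundles = gcd(120, 510, 570, 390).
120 = 2^3 × 3 × 5
510 = 2 × 3 × 5 × 17
570 = 2 × 3 × 5 × 19
390 = 2 × 3 × 5 × 13
gcd(120, 510, 570, 390) = 2 × 3 × 5 = 30.
raisins per bundle = 120 / 30 = 4.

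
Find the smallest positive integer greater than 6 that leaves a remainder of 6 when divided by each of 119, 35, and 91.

N − 6 must be a common multiple of 119, 35, and 91.
119 = 7 × 17
35 = 5 × 7
91 = 7 × 13
LCM(119, 35, 91) = 5 × 7 × 13 × 17 = 7735.
Smallest N > 6 is LCM + 6 = 7735 + 6 = 7741.

7741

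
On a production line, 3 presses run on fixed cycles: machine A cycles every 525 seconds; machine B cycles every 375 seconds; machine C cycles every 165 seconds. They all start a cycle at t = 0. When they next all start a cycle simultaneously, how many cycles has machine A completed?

They are all back at their starting positions together after one LCM of the periods.
525 = 3 × 5^2 × 7
375 = 3 × 5^3
165 = 3 × 5 × 11
LCM(525, 375, 165) = 3 × 5^3 × 7 × 11 = 28875.
Cycles for period 525: 28875 / 525 = 55.

55 cycles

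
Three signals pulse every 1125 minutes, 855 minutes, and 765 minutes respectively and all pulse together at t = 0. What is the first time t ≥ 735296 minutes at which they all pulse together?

Joint pulses occur at multiples of LCM(1125, 855, 765).
1125 = 3^2 × 5^3
855 = 3^2 × 5 × 19
765 = 3^2 × 5 × 17
LCM(1125, 855, 765) = 3^2 × 5^3 × 17 × 19 = 363375.
Smallest multiple of 363375 that is ≥ 735296: ⌈735296/363375⌉ × 363375 = 3 × 363375 = 1090125.

1090125 minutes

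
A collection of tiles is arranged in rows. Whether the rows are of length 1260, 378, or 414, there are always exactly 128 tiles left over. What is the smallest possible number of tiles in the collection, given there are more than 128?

N − 128 must be a common multiple of 1260, 378, and 414.
1260 = 2^2 × 3^2 × 5 × 7
378 = 2 × 3^3 × 7
414 = 2 × 3^2 × 23
LCM(1260, 378, 414) = 2^2 × 3^3 × 5 × 7 × 23 = 86940.
Smallest N > 128 is LCM + 128 = 86940 + 128 = 87068.

87068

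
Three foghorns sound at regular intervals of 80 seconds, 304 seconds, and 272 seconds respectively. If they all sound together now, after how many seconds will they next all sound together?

25840 seconds

We need the least common multiple of the intervals.
80 = 2^4 × 5
304 = 2^4 × 19
272 = 2^4 × 17
LCM(80, 304, 272) = 2^4 × 5 × 17 × 19 = 25840.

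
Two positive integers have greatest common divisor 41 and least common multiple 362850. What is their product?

14876850

For any two positive integers, gcd × lcm = product = 41 × 362850 = 14876850.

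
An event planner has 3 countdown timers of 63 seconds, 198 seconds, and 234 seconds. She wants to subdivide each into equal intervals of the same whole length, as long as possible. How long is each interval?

9 seconds

The interval must divide each timer length; the longest such is the gcd.
63 = 3^2 × 7
198 = 2 × 3^2 × 11
234 = 2 × 3^2 × 13
gcd(63, 198, 234) = 3^2 = 9.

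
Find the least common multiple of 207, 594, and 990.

68310

207 = 3^2 × 23
594 = 2 × 3^3 × 11
990 = 2 × 3^2 × 5 × 11
LCM(207, 594, 990) = 2 × 3^3 × 5 × 11 × 23 = 68310.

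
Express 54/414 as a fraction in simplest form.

3/23

54 = 2 × 3^3
414 = 2 × 3^2 × 23
gcd(54, 414) = 2 × 3^2 = 18.
Divide numerator and denominator by 18: 54/414 = 3/23.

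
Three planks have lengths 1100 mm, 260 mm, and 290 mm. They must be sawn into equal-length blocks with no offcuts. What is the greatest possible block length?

10 mm

This is the greatest common divisor of 1100, 260, and 290.
1100 = 2^2 × 5^2 × 11
260 = 2^2 × 5 × 13
290 = 2 × 5 × 29
gcd(1100, 260, 290) = 2 × 5 = 10.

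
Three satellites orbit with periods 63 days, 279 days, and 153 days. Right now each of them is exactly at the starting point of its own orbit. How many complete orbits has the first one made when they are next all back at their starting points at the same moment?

The first common completion time is the LCM of the periods.
63 = 3^2 × 7
279 = 3^2 × 31
153 = 3^2 × 17
LCM(63, 279, 153) = 3^2 × 7 × 17 × 31 = 33201.
Orbits for period 63: 33201 / 63 = 527.

527 orbits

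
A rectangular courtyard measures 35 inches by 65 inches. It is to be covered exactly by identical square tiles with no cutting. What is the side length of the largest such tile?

5 inches

By the Euclidean algorithm:
65 = 1 × 35 + 30
35 = 1 × 30 + 5
30 = 6 × 5 + 0
gcd(35, 65) = 5.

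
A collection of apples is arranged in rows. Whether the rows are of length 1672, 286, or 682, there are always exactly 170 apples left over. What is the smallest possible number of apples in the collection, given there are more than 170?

N − 170 must be a common multiple of 1672, 286, and 682.
1672 = 2^3 × 11 × 19
286 = 2 × 11 × 13
682 = 2 × 11 × 31
LCM(1672, 286, 682) = 2^3 × 11 × 13 × 19 × 31 = 673816.
Smallest N > 170 is LCM + 170 = 673816 + 170 = 673986.

673986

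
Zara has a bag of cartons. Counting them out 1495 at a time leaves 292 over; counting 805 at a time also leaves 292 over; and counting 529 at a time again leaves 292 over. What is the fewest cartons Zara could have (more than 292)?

240987

N − 292 must be a common multiple of 1495, 805, and 529.
1495 = 5 × 13 × 23
805 = 5 × 7 × 23
529 = 23^2
LCM(1495, 805, 529) = 5 × 7 × 13 × 23^2 = 240695.
Smallest N > 292 is LCM + 292 = 240695 + 292 = 240987.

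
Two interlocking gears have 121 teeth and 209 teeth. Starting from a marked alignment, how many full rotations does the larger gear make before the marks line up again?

The first common completion time is the LCM of the periods.
121 = 11^2
209 = 11 × 19
LCM(121, 209) = 11^2 × 19 = 2299.
Rotations for period 209: 2299 / 209 = 11.

11 rotations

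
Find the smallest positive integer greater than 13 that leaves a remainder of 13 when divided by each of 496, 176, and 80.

27293

N − 13 must be a common multiple of 496, 176, and 80.
496 = 2^4 × 31
176 = 2^4 × 11
80 = 2^4 × 5
LCM(496, 176, 80) = 2^4 × 5 × 11 × 31 = 27280.
Smallest N > 13 is LCM + 13 = 27280 + 13 = 27293.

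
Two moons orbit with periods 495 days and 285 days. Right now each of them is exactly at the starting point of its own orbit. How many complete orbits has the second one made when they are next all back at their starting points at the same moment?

The first common completion time is the LCM of the periods.
495 = 3^2 × 5 × 11
285 = 3 × 5 × 19
LCM(495, 285) = 3^2 × 5 × 11 × 19 = 9405.
Orbits for period 285: 9405 / 285 = 33.

33 orbits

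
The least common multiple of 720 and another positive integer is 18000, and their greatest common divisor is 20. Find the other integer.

500

gcd × lcm = product of the two integers, so the other integer is (20 × 18000) / 720 = 500.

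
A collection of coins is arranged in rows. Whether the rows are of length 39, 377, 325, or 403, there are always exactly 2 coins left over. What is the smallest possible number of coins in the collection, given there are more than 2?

876527

N − 2 must be a common multiple of 39, 377, 325, and 403.
39 = 3 × 13
377 = 13 × 29
325 = 5^2 × 13
403 = 13 × 31
LCM(39, 377, 325, 403) = 3 × 5^2 × 13 × 29 × 31 = 876525.
Smallest N > 2 is LCM + 2 = 876525 + 2 = 876527.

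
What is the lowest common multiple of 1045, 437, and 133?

1045 = 5 × 11 × 19
437 = 19 × 23
133 = 7 × 19
LCM(1045, 437, 133) = 5 × 7 × 11 × 19 × 23 = 168245.

168245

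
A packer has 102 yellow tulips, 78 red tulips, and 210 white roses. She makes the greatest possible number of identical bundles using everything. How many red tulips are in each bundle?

Number of bundles = gcd(102, 78, 210).
102 = 2 × 3 × 17
78 = 2 × 3 × 13
210 = 2 × 3 × 5 × 7
gcd(102, 78, 210) = 2 × 3 = 6.
red tulips per bundle = 78 / 6 = 13.

13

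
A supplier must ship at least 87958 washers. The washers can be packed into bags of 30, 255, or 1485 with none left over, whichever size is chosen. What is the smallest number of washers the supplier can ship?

The number of washers must be a common multiple of 30, 255, and 1485, so a multiple of their LCM.
30 = 2 × 3 × 5
255 = 3 × 5 × 17
1485 = 3^3 × 5 × 11
LCM(30, 255, 1485) = 2 × 3^3 × 5 × 11 × 17 = 50490.
Smallest multiple of 50490 that is ≥ 87958: ⌈87958/50490⌉ × 50490 = 2 × 50490 = 100980.

100980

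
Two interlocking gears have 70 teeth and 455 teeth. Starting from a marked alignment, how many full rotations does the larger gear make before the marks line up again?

All finish a whole number of cycles simultaneously at t = LCM of the periods.
70 = 2 × 5 × 7
455 = 5 × 7 × 13
LCM(70, 455) = 2 × 5 × 7 × 13 = 910.
Rotations for period 455: 910 / 455 = 2.

2 rotations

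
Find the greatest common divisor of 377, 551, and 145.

29

377 = 13 × 29
551 = 19 × 29
145 = 5 × 29
gcd(377, 551, 145) = 29.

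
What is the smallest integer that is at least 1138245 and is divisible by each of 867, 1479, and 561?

1382865

The integer must be a common multiple of 867, 1479, and 561, so a multiple of their LCM.
867 = 3 × 17^2
1479 = 3 × 17 × 29
561 = 3 × 11 × 17
LCM(867, 1479, 561) = 3 × 11 × 17^2 × 29 = 276573.
Smallest multiple of 276573 that is ≥ 1138245: ⌈1138245/276573⌉ × 276573 = 5 × 276573 = 1382865.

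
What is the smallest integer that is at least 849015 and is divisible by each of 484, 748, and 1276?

The integer must be a common multiple of 484, 748, and 1276, so a multiple of their LCM.
484 = 2^2 × 11^2
748 = 2^2 × 11 × 17
1276 = 2^2 × 11 × 29
LCM(484, 748, 1276) = 2^2 × 11^2 × 17 × 29 = 238612.
Smallest multiple of 238612 that is ≥ 849015: ⌈849015/238612⌉ × 238612 = 4 × 238612 = 954448.

954448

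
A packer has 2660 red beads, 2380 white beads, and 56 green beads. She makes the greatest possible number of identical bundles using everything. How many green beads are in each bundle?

2

Number of bundles = gcd(2660, 2380, 56).
2660 = 2^2 × 5 × 7 × 19
2380 = 2^2 × 5 × 7 × 17
56 = 2^3 × 7
gcd(2660, 2380, 56) = 2^2 × 7 = 28.
green beads per bundle = 56 / 28 = 2.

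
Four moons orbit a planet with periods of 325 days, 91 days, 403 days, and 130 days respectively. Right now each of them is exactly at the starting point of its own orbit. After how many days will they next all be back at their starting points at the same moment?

We need the least common multiple of the intervals.
325 = 5^2 × 13
91 = 7 × 13
403 = 13 × 31
130 = 2 × 5 × 13
LCM(325, 91, 403, 130) = 2 × 5^2 × 7 × 13 × 31 = 141050.

141050 days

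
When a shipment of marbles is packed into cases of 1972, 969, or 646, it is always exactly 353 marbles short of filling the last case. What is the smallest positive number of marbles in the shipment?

Being 353 short of a full case of size k means N ≡ −353 (mod k), i.e. N + 353 is a multiple of each size.
1972 = 2^2 × 17 × 29
969 = 3 × 17 × 19
646 = 2 × 17 × 19
LCM(1972, 969, 646) = 2^2 × 3 × 17 × 19 × 29 = 112404.
Smallest positive N is 112404 − 353 = 112051.

112051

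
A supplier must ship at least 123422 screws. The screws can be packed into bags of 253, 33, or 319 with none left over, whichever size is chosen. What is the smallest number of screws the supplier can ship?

132066

The number of screws must be a common multiple of 253, 33, and 319, so a multiple of their LCM.
253 = 11 × 23
33 = 3 × 11
319 = 11 × 29
LCM(253, 33, 319) = 3 × 11 × 23 × 29 = 22011.
Smallest multiple of 22011 that is ≥ 123422: ⌈123422/22011⌉ × 22011 = 6 × 22011 = 132066.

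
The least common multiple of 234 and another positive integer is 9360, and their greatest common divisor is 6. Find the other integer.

240

gcd × lcm = product of the two integers, so the other integer is (6 × 9360) / 234 = 240.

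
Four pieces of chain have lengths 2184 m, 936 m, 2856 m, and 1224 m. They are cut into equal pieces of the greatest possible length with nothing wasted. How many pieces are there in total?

Piece length = gcd(2184, 936, 2856, 1224).
2184 = 2^3 × 3 × 7 × 13
936 = 2^3 × 3^2 × 13
2856 = 2^3 × 3 × 7 × 17
1224 = 2^3 × 3^2 × 17
gcd(2184, 936, 2856, 1224) = 2^3 × 3 = 24.
Total pieces = 2184/24 + 936/24 + 2856/24 + 1224/24 = 91 + 39 + 119 + 51 = 300.

300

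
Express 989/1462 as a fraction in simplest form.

989 = 23 × 43
1462 = 2 × 17 × 43
gcd(989, 1462) = 43.
Divide numerator and denominator by 43: 989/1462 = 23/34.

23/34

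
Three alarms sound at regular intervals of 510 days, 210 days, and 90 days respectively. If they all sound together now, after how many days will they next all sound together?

They coincide at every common multiple of the periods; the first is the LCM.
510 = 2 × 3 × 5 × 17
210 = 2 × 3 × 5 × 7
90 = 2 × 3^2 × 5
LCM(510, 210, 90) = 2 × 3^2 × 5 × 7 × 17 = 10710.

10710 days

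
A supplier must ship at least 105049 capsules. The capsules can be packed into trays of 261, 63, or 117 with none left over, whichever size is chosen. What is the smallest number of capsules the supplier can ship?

118755

The number of capsules must be a common multiple of 261, 63, and 117, so a multiple of their LCM.
261 = 3^2 × 29
63 = 3^2 × 7
117 = 3^2 × 13
LCM(261, 63, 117) = 3^2 × 7 × 13 × 29 = 23751.
Smallest multiple of 23751 that is ≥ 105049: ⌈105049/23751⌉ × 23751 = 5 × 23751 = 118755.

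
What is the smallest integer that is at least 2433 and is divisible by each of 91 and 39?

2457

The integer must be a common multiple of 91 and 39, so a multiple of their LCM.
91 = 7 × 13
39 = 3 × 13
LCM(91, 39) = 3 × 7 × 13 = 273.
Smallest multiple of 273 that is ≥ 2433: ⌈2433/273⌉ × 273 = 9 × 273 = 2457.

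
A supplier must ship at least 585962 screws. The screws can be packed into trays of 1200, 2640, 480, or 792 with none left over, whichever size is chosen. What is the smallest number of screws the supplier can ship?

The number of screws must be a common multiple of 1200, 2640, 480, and 792, so a multiple of their LCM.
1200 = 2^4 × 3 × 5^2
2640 = 2^4 × 3 × 5 × 11
480 = 2^5 × 3 × 5
792 = 2^3 × 3^2 × 11
LCM(1200, 2640, 480, 792) = 2^5 × 3^2 × 5^2 × 11 = 79200.
Smallest multiple of 79200 that is ≥ 585962: ⌈585962/79200⌉ × 79200 = 8 × 79200 = 633600.

633600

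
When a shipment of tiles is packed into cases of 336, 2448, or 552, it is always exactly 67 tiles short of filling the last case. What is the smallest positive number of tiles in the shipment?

Being 67 short of a full case of size k means N ≡ −67 (mod k), i.e. N + 67 is a multiple of each size.
336 = 2^4 × 3 × 7
2448 = 2^4 × 3^2 × 17
552 = 2^3 × 3 × 23
LCM(336, 2448, 552) = 2^4 × 3^2 × 7 × 17 × 23 = 394128.
Smallest positive N is 394128 − 67 = 394061.

394061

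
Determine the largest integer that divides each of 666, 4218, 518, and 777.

666 = 2 × 3^2 × 37
4218 = 2 × 3 × 19 × 37
518 = 2 × 7 × 37
777 = 3 × 7 × 37
gcd(666, 4218, 518, 777) = 37.

37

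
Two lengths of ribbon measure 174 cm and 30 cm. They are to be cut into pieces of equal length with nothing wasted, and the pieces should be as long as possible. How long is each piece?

Each piece length must divide every original length, so the longest possible is gcd(174, 30).
174 = 2 × 3 × 29
30 = 2 × 3 × 5
gcd(174, 30) = 2 × 3 = 6.

6 cm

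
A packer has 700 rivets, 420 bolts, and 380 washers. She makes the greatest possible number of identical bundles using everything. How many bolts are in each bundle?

21

Number of bundles = gcd(700, 420, 380).
700 = 2^2 × 5^2 × 7
420 = 2^2 × 3 × 5 × 7
380 = 2^2 × 5 × 19
gcd(700, 420, 380) = 2^2 × 5 = 20.
bolts per bundle = 420 / 20 = 21.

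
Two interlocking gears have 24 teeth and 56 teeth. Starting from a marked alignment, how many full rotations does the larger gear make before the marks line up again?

They are all back at their starting positions together after one LCM of the periods.
24 = 2^3 × 3
56 = 2^3 × 7
LCM(24, 56) = 2^3 × 3 × 7 = 168.
Rotations for period 56: 168 / 56 = 3.

3 rotations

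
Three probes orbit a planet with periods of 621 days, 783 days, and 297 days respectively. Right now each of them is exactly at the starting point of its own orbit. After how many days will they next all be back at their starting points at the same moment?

We need the least common multiple of the intervals.
621 = 3^3 × 23
783 = 3^3 × 29
297 = 3^3 × 11
LCM(621, 783, 297) = 3^3 × 11 × 23 × 29 = 198099.

198099 days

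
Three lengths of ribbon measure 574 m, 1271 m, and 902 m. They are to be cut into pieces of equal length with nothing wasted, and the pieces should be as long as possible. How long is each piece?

Each piece length must divide every original length, so the longest possible is gcd(574, 1271, 902).
574 = 2 × 7 × 41
1271 = 31 × 41
902 = 2 × 11 × 41
gcd(574, 1271, 902) = 41.

41 m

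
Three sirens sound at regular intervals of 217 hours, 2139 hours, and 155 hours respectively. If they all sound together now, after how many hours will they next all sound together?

The first simultaneous occurrence is after LCM of the individual periods.
217 = 7 × 31
2139 = 3 × 23 × 31
155 = 5 × 31
LCM(217, 2139, 155) = 3 × 5 × 7 × 23 × 31 = 74865.

74865 hours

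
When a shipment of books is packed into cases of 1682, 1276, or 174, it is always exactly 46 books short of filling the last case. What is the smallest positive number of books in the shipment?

110966

Being 46 short of a full case of size k means N ≡ −46 (mod k), i.e. N + 46 is a multiple of each size.
1682 = 2 × 29^2
1276 = 2^2 × 11 × 29
174 = 2 × 3 × 29
LCM(1682, 1276, 174) = 2^2 × 3 × 11 × 29^2 = 111012.
Smallest positive N is 111012 − 46 = 110966.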